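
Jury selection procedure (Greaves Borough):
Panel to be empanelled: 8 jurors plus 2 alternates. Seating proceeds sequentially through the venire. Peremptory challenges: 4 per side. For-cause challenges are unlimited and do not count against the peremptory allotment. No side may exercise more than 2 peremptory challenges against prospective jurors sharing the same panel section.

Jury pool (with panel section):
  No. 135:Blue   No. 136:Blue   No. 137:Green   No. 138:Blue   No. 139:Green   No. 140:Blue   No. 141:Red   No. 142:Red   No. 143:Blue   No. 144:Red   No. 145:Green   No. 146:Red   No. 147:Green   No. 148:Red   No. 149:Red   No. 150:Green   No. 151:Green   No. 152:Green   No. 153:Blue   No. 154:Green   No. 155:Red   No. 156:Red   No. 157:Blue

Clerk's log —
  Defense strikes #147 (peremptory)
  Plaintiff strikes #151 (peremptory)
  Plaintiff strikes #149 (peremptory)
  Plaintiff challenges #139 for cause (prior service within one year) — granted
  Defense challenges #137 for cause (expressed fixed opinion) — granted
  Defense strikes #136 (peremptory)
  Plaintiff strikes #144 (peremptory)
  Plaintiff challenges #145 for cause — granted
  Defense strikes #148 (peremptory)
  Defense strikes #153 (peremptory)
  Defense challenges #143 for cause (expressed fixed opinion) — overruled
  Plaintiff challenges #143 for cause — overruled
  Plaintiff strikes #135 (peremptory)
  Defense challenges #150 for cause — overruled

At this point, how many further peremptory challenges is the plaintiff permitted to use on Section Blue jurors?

Plaintiff peremptories so far: #151, #149, #144, #135 — 4 of 4 used, 0 left overall.
Against Section Blue: #135 — 1 used; per-section cap 2 leaves 1.
Binding limit: min(0, 1) = 0.

0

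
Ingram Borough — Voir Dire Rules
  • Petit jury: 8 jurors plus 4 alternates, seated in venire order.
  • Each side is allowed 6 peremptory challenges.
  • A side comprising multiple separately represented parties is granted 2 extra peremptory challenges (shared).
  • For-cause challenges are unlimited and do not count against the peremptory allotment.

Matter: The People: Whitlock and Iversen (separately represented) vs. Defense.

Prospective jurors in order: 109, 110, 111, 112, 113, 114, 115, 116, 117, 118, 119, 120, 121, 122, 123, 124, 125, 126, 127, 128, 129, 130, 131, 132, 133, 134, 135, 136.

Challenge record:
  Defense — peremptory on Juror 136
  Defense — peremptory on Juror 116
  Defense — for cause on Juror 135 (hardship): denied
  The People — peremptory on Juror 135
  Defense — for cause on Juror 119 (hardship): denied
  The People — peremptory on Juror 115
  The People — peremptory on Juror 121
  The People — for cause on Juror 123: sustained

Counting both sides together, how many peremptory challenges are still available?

9

The People allotment: 6 base + 2 multi-party = 8. Defense allotment: 6.
The People peremptories used: #135, #115, #121 — 3 (the for-cause on #123 doesn't count).
Defense peremptories used: #136, #116 — 2 (for-cause on #135, #119 don't count).
Remaining: (8 − 3) + (6 − 2) = 9.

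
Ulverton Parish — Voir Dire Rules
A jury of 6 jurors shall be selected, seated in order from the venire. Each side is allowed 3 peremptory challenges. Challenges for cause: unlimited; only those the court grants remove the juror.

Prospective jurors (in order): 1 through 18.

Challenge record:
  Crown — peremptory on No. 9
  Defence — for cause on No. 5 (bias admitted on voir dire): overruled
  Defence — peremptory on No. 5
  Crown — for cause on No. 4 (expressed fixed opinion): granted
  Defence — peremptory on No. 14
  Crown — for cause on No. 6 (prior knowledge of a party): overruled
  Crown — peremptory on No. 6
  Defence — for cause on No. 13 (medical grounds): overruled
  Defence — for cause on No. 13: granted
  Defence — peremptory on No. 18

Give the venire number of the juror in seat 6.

10

Removed: #4, #5, #6, #9, #13, #14, #18.
Seating in order: seats 1–6 → #1, #2, #3, #7, #8, #10.
So seat 6 is #10.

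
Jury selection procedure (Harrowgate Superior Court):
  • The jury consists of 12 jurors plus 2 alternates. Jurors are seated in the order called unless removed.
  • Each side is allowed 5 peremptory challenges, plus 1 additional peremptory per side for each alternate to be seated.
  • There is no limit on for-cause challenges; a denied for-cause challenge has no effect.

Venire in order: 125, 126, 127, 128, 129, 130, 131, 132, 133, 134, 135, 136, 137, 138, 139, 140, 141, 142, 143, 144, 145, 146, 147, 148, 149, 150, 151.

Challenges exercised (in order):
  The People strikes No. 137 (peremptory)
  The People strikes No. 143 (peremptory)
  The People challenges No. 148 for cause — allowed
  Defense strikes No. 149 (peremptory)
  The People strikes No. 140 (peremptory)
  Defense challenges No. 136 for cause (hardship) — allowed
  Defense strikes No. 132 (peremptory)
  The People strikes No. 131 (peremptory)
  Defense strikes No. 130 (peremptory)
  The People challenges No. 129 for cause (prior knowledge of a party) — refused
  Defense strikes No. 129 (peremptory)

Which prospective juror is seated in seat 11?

Removed: #129, #130, #131, #132, #136, #137, #140, #143, #148, #149.
Seating in order: seats 1–12 → #125, #126, #127, #128, #133, #134, #135, #138, #139, #141, #142, #144; alternates → #145, #146.
So seat 11 is #142.

142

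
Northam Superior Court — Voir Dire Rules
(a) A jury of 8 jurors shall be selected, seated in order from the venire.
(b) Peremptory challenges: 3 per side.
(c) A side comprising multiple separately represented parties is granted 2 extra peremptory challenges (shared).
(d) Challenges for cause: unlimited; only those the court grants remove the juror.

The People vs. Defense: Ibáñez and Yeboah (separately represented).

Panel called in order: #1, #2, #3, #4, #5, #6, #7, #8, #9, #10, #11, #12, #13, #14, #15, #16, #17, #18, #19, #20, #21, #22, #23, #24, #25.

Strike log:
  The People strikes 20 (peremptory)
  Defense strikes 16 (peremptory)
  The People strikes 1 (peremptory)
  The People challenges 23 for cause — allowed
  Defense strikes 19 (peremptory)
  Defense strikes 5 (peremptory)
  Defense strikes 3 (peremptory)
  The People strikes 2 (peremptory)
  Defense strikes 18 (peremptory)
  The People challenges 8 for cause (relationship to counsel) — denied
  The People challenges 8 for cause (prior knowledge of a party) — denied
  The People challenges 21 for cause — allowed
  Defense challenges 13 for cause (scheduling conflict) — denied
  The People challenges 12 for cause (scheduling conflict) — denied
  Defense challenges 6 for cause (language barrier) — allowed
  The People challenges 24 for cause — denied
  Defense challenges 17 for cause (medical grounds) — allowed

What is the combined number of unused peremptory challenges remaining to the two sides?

0

The People allotment: 3. Defense allotment: 3 base + 2 multi-party = 5.
The People peremptories used: #20, #1, #2 — 3 (for-cause on #23, #8, #8, #21, #12, #24 don't count).
Defense peremptories used: #16, #19, #5, #3, #18 — 5 (for-cause on #13, #6, #17 don't count).
Remaining: (3 − 3) + (5 − 5) = 0.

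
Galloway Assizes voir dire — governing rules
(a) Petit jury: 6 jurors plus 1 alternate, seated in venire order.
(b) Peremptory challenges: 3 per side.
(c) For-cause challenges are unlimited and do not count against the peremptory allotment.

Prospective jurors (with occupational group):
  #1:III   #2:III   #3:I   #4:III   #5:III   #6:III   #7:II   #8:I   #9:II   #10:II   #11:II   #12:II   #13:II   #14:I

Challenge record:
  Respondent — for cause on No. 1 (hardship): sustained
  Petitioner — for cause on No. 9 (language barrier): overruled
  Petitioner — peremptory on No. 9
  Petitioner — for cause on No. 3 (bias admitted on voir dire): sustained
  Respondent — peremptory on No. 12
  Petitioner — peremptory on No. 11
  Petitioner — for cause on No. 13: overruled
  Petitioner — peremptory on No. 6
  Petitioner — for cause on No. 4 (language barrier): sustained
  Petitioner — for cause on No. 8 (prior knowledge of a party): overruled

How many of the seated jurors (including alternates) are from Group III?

2

Removed: #1, #3, #4, #6, #9, #11, #12.
Seated (7 incl. alternates): #2, #5, #7, #8, #10, #13, #14.
Of those, in Group III: #2, #5 → 2.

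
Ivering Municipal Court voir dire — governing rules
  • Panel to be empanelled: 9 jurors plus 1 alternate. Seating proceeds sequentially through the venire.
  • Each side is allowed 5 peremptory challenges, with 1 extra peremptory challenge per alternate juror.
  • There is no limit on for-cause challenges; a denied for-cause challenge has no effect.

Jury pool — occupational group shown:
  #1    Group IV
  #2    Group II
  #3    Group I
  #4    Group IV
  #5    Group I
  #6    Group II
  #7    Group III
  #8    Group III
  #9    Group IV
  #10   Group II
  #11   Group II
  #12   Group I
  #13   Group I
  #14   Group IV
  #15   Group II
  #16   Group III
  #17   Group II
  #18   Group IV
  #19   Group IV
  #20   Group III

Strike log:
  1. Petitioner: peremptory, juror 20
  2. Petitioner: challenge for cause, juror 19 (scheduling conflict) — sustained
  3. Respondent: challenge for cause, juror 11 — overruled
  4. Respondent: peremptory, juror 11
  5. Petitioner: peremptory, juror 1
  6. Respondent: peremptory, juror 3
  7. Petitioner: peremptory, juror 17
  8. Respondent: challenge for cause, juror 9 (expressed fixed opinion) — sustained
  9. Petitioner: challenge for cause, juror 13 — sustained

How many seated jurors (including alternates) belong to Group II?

4

Removed: #1, #3, #9, #11, #13, #17, #19, #20.
Seated (10 incl. alternates): #2, #4, #5, #6, #7, #8, #10, #12, #14, #15.
Of those, in Group II: #2, #6, #10, #15 → 4.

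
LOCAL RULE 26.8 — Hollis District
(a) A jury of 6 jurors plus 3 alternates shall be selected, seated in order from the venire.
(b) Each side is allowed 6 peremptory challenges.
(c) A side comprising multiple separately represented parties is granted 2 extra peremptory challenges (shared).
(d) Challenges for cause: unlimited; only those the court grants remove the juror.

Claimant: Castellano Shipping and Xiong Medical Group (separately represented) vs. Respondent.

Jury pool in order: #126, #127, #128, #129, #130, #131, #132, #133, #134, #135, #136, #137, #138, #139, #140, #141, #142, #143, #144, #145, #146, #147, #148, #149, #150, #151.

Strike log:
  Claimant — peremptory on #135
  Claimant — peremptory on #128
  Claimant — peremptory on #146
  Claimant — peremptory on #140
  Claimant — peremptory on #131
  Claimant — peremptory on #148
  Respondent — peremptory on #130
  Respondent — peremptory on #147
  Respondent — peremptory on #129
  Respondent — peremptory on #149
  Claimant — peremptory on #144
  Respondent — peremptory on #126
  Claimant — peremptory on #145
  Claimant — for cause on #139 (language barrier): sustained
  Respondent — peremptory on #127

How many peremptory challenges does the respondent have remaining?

0

Respondent allotment: 6.
Respondent peremptories used: #130, #147, #129, #149, #126, #127 — 6.
Remaining: 6 − 6 = 0.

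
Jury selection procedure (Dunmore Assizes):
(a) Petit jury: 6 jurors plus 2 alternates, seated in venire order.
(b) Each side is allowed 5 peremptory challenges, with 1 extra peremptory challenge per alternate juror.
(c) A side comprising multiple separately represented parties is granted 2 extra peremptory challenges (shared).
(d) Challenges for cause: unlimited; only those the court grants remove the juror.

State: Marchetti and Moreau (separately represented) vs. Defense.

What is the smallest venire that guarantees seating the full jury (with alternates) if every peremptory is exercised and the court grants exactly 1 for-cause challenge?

25

Seats to fill: 6 + 2 alternates = 8.
Peremptories — State: 5 + 1×2 + 2 = 9; Defense: 5 + 1×2 = 7; total 16.
For-cause removals: 1.
Minimum venire: 8 + 16 + 1 = 25.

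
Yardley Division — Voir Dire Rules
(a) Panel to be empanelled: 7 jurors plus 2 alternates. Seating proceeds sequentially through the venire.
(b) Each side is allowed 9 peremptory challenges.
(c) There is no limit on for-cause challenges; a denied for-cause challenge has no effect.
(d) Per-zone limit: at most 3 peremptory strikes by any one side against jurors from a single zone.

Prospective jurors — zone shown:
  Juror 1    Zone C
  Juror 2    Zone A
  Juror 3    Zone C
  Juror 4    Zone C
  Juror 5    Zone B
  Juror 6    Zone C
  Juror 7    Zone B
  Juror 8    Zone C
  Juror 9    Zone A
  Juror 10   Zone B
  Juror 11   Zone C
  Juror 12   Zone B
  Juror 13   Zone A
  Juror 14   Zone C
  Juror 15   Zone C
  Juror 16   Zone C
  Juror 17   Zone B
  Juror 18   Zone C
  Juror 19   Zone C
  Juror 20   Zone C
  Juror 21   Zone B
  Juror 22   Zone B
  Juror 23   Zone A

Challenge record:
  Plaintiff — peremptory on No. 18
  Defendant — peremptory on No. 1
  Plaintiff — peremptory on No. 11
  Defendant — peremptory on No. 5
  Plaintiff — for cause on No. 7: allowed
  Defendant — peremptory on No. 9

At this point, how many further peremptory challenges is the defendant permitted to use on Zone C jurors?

Defendant peremptories so far: #1, #5, #9 — 3 of 9 used, 6 left overall.
Against Zone C: #1 — 1 used; per-zone cap 3 leaves 2.
Binding limit: min(6, 2) = 2.

2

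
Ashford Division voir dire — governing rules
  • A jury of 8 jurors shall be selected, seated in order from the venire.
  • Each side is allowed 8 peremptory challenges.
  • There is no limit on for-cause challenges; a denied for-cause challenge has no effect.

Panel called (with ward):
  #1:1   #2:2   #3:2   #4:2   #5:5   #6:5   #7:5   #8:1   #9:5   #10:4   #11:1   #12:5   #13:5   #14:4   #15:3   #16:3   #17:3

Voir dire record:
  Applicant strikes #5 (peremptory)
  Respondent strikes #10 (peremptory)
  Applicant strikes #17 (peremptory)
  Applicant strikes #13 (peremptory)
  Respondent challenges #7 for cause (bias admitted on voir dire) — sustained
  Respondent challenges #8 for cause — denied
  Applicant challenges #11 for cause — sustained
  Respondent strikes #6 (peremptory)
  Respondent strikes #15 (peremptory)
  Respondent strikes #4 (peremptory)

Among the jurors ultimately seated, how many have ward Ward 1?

Removed: #4, #5, #6, #7, #10, #11, #13, #15, #17.
Seated jurors 1–8: #1, #2, #3, #8, #9, #12, #14, #16.
Of those, in Ward 1: #1, #8 → 2.

2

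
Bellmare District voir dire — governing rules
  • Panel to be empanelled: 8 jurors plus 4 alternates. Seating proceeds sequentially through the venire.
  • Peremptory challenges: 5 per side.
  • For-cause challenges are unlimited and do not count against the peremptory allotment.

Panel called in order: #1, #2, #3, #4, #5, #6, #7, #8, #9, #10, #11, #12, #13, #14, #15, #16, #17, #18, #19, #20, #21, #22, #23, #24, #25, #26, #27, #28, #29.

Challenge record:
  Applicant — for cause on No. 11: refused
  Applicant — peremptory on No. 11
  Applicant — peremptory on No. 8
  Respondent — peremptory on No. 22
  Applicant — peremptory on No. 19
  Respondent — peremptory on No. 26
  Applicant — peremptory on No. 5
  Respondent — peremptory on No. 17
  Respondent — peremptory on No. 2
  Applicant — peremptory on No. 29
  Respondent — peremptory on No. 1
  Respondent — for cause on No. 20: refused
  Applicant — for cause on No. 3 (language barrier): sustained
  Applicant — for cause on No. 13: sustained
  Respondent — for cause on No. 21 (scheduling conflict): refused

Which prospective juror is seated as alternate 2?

Removed: #1, #2, #3, #5, #8, #11, #13, #17, #19, #22, #26, #29. (#20, #21 stay — for-cause denied.)
Seating in order: seats 1–8 → #4, #6, #7, #9, #10, #12, #14, #15; alternates → #16, #18, #20, #21.
So alternate 2 is #18.

18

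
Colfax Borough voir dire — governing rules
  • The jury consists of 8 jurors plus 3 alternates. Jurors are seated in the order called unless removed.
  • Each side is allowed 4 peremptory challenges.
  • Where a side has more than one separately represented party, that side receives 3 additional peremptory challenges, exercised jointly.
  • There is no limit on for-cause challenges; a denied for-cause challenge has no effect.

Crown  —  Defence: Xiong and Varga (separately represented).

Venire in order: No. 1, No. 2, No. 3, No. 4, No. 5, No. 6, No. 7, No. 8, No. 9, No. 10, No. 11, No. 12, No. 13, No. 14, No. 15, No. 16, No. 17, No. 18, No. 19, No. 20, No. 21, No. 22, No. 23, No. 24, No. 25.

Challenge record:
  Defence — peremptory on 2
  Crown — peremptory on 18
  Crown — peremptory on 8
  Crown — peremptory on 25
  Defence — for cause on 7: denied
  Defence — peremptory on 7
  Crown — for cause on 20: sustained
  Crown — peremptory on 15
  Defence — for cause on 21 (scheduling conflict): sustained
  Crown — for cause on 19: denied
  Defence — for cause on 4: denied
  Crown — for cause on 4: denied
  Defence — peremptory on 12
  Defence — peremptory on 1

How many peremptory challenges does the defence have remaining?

3

Defence allotment: 4 base + 3 multi-party = 7.
Defence peremptories used: #2, #7, #12, #1 — 4 (for-cause on #7, #21, #4 don't count).
Remaining: 7 − 4 = 3.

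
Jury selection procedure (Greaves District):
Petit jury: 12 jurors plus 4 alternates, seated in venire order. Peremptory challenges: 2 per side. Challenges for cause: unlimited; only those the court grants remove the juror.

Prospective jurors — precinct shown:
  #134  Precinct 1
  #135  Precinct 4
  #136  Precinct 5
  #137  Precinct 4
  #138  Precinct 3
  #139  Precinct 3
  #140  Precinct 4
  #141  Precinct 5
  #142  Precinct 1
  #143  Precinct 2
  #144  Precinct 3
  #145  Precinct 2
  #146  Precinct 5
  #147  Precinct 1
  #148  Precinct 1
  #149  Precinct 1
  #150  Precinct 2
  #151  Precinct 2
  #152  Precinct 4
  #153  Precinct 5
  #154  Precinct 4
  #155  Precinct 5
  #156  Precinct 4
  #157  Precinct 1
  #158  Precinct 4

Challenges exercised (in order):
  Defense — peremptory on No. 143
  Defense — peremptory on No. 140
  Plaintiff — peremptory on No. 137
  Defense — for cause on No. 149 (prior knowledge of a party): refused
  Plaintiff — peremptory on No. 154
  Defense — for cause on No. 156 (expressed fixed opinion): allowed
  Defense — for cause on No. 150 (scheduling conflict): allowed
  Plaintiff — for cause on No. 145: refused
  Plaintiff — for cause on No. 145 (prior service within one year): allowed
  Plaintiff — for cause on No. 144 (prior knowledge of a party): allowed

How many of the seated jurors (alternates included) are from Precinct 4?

Removed: #137, #140, #143, #144, #145, #150, #154, #156.
Seated (16 incl. alternates): #134, #135, #136, #138, #139, #141, #142, #146, #147, #148, #149, #151, #152, #153, #155, #157.
Of those, in Precinct 4: #135, #152 → 2.

2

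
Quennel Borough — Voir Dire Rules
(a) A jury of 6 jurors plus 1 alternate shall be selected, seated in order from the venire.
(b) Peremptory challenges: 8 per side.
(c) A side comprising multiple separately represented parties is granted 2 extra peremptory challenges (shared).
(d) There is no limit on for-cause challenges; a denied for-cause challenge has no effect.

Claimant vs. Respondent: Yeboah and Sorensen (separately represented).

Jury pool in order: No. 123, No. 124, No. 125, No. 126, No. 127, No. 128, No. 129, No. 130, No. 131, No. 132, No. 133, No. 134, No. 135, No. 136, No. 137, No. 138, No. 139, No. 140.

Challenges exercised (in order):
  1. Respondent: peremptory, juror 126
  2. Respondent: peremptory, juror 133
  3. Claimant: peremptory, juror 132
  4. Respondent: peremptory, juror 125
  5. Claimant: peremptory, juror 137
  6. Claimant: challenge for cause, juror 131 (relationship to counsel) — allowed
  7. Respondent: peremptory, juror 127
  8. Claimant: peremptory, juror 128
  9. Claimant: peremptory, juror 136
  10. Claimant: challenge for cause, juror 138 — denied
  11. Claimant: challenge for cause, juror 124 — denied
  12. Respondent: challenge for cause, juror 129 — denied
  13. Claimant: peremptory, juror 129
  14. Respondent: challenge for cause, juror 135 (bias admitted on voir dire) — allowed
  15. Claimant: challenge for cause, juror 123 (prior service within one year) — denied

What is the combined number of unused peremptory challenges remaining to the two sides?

Claimant allotment: 8. Respondent allotment: 8 base + 2 multi-party = 10.
Claimant peremptories used: #132, #137, #128, #136, #129 — 5 (for-cause on #131, #138, #124, #123 don't count).
Respondent peremptories used: #126, #133, #125, #127 — 4 (for-cause on #129, #135 don't count).
Remaining: (8 − 5) + (10 − 4) = 9.

9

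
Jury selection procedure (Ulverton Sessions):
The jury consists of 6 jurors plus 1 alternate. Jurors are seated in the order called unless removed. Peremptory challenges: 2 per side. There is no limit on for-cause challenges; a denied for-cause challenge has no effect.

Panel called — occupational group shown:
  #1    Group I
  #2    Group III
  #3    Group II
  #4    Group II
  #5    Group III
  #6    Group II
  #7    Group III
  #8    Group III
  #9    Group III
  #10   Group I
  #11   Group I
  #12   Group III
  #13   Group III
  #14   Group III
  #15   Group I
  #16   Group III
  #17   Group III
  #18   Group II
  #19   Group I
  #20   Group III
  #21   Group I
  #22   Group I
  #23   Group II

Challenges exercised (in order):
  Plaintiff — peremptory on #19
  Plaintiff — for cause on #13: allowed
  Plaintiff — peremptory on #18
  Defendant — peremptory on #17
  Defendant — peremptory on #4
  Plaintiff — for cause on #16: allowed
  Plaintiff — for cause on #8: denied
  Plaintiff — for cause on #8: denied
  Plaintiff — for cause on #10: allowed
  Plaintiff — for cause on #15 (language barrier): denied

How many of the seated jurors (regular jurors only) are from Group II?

2

Removed: #4, #10, #13, #16, #17, #18, #19.
Seated jurors 1–6: #1, #2, #3, #5, #6, #7 (alternates #8 not counted).
Of those, in Group II: #3, #6 → 2.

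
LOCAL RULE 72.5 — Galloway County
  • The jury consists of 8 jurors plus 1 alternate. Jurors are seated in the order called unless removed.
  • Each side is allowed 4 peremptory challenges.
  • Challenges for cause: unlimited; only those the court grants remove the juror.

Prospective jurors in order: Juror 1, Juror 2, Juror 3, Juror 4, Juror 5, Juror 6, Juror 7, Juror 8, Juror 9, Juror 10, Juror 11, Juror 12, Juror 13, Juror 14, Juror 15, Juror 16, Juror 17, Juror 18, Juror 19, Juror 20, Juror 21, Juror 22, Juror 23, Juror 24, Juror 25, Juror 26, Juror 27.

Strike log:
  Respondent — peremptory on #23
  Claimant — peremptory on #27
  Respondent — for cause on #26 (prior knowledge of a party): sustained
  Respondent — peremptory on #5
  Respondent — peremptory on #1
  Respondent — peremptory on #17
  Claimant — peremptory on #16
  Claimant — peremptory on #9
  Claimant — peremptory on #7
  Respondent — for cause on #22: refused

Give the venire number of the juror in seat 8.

Removed: #1, #5, #7, #9, #16, #17, #23, #26, #27. (#22 stays — for-cause denied.)
Filling seats in venire order through position 8: #2, #3, #4, #6, #8, #10, #11, #12.
So seat 8 is #12.

12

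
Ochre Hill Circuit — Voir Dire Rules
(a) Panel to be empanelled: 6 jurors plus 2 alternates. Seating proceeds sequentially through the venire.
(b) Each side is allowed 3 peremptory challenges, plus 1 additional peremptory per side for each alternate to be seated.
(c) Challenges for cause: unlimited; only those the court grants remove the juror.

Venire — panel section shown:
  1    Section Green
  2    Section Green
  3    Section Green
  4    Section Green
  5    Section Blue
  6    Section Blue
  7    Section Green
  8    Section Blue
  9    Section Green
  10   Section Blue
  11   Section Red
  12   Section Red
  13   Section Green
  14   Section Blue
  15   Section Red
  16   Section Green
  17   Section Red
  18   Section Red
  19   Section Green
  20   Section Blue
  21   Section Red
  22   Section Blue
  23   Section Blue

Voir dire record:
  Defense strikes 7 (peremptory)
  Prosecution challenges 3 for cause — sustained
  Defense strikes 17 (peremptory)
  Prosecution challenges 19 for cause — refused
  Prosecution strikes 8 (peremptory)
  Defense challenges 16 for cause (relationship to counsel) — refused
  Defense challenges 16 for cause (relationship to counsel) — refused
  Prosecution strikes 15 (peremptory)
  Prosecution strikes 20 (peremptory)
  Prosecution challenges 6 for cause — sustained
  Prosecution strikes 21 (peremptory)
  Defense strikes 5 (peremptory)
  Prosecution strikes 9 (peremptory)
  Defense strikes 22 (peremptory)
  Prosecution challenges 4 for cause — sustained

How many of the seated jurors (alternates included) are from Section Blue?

Removed: #3, #4, #5, #6, #7, #8, #9, #15, #17, #20, #21, #22.
Seated (8 incl. alternates): #1, #2, #10, #11, #12, #13, #14, #16.
Of those, in Section Blue: #10, #14 → 2.

2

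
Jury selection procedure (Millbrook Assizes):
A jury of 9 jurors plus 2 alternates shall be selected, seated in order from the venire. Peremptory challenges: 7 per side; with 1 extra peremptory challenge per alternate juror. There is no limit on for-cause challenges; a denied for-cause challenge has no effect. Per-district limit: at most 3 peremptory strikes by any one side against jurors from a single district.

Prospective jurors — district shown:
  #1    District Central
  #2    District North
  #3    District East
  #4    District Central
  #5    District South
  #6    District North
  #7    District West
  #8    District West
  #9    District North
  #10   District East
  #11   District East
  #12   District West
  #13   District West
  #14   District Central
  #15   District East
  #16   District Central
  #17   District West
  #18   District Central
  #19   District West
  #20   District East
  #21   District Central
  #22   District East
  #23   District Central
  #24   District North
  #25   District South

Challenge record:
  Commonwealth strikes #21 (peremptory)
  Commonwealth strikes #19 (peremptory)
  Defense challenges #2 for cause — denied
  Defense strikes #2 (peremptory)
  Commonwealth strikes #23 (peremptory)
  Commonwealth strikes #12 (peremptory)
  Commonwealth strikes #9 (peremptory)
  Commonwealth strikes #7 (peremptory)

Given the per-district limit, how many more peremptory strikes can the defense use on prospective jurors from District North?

2

Defense peremptories so far: #2 — 1 of 9 used, 8 left overall.
Against District North: #2 — 1 used; per-district cap 3 leaves 2.
Binding limit: min(8, 2) = 2.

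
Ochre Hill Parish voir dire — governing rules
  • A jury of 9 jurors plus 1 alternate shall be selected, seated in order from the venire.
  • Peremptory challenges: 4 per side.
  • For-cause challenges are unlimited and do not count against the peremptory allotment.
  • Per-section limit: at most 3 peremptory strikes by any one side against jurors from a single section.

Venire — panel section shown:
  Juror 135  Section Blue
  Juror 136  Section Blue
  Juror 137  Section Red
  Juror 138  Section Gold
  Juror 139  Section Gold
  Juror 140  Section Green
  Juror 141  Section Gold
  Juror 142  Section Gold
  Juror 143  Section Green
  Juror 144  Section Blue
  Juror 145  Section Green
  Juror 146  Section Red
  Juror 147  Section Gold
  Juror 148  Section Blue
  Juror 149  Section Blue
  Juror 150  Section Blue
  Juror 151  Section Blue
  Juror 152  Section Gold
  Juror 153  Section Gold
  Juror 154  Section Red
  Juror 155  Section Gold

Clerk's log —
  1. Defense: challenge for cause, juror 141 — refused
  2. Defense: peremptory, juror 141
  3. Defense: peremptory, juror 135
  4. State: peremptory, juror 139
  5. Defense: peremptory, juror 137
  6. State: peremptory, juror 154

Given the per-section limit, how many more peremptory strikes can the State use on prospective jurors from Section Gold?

2

State peremptories so far: #139, #154 — 2 of 4 used, 2 left overall.
Against Section Gold: #139 — 1 used; per-section cap 3 leaves 2.
Binding limit: min(2, 2) = 2.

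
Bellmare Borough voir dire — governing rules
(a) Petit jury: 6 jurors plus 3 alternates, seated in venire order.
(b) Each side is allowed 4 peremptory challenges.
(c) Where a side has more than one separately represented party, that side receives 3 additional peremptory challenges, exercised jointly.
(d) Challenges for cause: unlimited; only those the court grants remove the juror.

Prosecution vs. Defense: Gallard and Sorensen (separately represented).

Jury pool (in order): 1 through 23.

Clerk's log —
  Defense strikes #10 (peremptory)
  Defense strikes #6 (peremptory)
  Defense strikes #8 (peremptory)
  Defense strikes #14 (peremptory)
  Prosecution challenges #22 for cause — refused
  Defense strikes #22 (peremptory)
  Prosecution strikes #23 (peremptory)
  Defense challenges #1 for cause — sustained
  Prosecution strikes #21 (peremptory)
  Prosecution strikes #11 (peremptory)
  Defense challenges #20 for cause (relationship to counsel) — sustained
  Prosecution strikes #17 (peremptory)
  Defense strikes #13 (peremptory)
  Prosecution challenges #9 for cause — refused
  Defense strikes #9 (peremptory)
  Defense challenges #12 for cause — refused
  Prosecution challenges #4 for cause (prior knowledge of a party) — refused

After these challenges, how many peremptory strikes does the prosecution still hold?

0

Prosecution allotment: 4.
Prosecution peremptories used: #23, #21, #11, #17 — 4 (for-cause on #22, #9, #4 don't count).
Remaining: 4 − 4 = 0.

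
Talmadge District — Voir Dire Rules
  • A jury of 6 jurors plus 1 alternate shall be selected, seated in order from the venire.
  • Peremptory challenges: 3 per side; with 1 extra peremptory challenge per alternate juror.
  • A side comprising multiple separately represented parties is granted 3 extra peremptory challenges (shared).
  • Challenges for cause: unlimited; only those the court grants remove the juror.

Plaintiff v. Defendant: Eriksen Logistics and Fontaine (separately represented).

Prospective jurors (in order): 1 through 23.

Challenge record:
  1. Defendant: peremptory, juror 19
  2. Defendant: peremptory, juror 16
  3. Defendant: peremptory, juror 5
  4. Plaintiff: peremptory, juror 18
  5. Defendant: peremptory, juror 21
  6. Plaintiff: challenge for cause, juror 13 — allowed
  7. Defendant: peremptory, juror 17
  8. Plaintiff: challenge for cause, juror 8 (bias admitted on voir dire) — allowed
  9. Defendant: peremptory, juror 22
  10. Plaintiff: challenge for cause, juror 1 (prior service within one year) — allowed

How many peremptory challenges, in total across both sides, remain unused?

4

Plaintiff allotment: 3 base + 1 × 1 alternate = 4. Defendant allotment: 3 base + 1 × 1 alternate + 3 multi-party = 7.
Plaintiff peremptories used: #18 — 1 (for-cause on #13, #8, #1 don't count).
Defendant peremptories used: #19, #16, #5, #21, #17, #22 — 6.
Remaining: (4 − 1) + (7 − 6) = 4.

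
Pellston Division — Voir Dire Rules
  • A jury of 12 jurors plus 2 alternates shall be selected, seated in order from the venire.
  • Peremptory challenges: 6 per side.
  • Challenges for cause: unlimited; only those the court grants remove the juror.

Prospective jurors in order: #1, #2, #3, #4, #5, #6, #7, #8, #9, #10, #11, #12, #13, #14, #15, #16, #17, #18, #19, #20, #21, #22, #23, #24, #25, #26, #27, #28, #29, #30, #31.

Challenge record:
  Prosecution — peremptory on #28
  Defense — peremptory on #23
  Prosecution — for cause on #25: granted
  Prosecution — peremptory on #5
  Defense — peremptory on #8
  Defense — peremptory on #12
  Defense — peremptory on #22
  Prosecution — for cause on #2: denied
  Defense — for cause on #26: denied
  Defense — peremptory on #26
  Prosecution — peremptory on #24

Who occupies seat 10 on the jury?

13

Removed: #5, #8, #12, #22, #23, #24, #25, #26, #28. (#2 stays — for-cause denied.)
Filling seats in venire order through position 10: #1, #2, #3, #4, #6, #7, #9, #10, #11, #13.
So seat 10 is #13.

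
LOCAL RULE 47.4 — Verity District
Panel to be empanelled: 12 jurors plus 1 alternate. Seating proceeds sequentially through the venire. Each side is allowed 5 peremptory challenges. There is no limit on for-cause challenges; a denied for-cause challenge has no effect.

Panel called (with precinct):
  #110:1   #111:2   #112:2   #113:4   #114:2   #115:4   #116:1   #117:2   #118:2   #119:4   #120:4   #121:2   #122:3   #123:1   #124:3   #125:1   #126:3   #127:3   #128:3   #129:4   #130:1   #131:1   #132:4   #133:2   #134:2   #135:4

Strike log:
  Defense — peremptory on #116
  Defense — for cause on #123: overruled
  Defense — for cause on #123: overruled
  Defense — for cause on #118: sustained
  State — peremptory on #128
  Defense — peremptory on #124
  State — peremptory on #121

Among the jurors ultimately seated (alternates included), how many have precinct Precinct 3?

Removed: #116, #118, #121, #124, #128.
Seated (13 incl. alternates): #110, #111, #112, #113, #114, #115, #117, #119, #120, #122, #123, #125, #126.
Of those, in Precinct 3: #122, #126 → 2.

2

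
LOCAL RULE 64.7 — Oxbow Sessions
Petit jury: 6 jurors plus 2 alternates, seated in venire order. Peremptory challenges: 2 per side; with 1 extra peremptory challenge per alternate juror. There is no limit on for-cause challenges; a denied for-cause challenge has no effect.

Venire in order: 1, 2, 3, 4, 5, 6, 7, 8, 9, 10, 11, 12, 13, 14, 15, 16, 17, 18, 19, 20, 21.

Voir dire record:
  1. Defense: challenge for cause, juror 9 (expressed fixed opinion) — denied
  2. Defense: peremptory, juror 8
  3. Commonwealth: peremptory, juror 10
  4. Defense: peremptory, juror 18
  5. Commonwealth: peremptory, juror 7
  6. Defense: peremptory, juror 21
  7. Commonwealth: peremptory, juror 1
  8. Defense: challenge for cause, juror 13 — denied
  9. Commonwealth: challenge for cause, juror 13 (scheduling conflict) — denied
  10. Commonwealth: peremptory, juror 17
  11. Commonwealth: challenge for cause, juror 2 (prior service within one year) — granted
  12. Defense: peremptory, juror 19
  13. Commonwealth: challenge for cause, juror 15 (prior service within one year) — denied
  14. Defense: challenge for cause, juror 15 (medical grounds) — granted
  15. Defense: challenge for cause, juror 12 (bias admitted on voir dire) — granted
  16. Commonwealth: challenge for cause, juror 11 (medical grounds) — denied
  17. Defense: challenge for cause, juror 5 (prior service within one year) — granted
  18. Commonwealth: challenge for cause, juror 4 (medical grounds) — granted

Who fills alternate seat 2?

Removed: #1, #2, #4, #5, #7, #8, #10, #12, #15, #17, #18, #19, #21. (#9, #11, #13 stay — for-cause denied.)
Filling seats in venire order through position 8: #3, #6, #9, #11, #13, #14, #16, #20.
So alternate 2 is #20.

20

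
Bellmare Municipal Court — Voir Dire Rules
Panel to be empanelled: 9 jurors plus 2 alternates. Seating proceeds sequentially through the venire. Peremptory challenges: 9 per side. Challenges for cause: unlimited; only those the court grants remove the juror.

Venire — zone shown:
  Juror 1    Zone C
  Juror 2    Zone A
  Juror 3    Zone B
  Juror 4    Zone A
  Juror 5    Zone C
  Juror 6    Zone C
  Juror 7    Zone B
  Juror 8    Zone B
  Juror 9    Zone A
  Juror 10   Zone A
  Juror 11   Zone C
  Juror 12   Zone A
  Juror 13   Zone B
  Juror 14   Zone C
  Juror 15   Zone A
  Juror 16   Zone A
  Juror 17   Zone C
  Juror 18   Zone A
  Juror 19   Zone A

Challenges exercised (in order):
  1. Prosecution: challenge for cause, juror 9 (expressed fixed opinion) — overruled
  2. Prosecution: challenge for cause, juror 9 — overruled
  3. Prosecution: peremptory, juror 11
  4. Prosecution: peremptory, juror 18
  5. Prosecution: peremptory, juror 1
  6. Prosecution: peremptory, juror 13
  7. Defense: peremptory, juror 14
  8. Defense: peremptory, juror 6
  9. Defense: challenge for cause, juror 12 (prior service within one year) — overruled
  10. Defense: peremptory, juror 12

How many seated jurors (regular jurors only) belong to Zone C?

Removed: #1, #6, #11, #12, #13, #14, #18.
Seated jurors 1–9: #2, #3, #4, #5, #7, #8, #9, #10, #15 (alternates #16, #17 not counted).
Of those, in Zone C: #5 → 1.

1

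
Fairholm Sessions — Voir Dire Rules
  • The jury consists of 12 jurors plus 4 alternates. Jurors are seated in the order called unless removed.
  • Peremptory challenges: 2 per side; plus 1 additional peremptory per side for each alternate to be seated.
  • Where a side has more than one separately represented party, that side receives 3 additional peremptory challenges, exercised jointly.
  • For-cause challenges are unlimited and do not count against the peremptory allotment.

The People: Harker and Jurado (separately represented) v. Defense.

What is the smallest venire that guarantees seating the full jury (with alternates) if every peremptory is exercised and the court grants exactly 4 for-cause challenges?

Seats to fill: 12 + 4 alternates = 16.
Peremptories — The People: 2 + 1×4 + 3 = 9; Defense: 2 + 1×4 = 6; total 15.
For-cause removals: 4.
Minimum venire: 16 + 15 + 4 = 35.

35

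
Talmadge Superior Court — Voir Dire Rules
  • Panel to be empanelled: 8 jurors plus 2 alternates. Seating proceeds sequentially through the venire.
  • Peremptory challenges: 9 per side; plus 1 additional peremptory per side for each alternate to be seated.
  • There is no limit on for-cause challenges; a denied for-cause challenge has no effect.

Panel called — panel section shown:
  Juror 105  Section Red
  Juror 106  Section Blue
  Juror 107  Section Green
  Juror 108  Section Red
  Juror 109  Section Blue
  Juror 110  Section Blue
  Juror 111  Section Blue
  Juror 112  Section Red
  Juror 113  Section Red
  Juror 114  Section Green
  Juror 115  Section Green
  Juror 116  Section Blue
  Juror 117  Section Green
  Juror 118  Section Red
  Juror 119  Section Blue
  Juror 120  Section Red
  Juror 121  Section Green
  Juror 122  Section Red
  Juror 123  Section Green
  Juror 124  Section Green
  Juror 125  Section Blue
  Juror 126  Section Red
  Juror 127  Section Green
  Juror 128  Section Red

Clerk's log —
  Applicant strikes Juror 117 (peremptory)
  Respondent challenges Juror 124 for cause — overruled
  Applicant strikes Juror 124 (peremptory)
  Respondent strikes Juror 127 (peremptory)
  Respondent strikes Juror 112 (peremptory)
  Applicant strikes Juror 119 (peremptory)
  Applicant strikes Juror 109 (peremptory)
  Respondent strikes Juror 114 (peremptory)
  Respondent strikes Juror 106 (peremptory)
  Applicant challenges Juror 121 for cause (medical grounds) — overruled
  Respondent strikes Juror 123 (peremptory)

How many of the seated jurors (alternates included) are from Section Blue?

Removed: #106, #109, #112, #114, #117, #119, #123, #124, #127.
Seated (10 incl. alternates): #105, #107, #108, #110, #111, #113, #115, #116, #118, #120.
Of those, in Section Blue: #110, #111, #116 → 3.

3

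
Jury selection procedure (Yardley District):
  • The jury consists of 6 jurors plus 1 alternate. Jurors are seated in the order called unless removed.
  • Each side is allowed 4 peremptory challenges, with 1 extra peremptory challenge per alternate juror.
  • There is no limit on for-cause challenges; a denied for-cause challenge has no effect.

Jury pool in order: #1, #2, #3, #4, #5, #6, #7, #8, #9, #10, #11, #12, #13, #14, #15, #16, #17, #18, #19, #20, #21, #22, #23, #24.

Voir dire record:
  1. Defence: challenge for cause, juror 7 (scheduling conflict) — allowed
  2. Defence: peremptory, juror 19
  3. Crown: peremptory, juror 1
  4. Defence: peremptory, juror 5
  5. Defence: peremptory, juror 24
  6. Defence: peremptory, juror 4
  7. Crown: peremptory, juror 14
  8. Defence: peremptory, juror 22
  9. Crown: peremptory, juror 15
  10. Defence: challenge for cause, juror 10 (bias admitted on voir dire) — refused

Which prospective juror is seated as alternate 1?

Removed: #1, #4, #5, #7, #14, #15, #19, #22, #24. (#10 stays — for-cause denied.)
Seating in order: seats 1–6 → #2, #3, #6, #8, #9, #10; alternates → #11.
So alternate 1 is #11.

11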